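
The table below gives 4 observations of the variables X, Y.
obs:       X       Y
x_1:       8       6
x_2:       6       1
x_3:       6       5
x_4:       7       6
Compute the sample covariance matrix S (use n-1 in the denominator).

Step 1 — column means:
  mean(X) = (8 + 6 + 6 + 7) / 4 = 27/4 = 6.75
  mean(Y) = (6 + 1 + 5 + 6) / 4 = 18/4 = 4.5

Step 2 — sample covariance S[i,j] = (1/(n-1)) · Σ_k (x_{k,i} - mean_i) · (x_{k,j} - mean_j), with n-1 = 3.
  S[X,X] = ((1.25)·(1.25) + (-0.75)·(-0.75) + (-0.75)·(-0.75) + (0.25)·(0.25)) / 3 = 2.75/3 = 0.9167
  S[X,Y] = ((1.25)·(1.5) + (-0.75)·(-3.5) + (-0.75)·(0.5) + (0.25)·(1.5)) / 3 = 4.5/3 = 1.5
  S[Y,Y] = ((1.5)·(1.5) + (-3.5)·(-3.5) + (0.5)·(0.5) + (1.5)·(1.5)) / 3 = 17/3 = 5.6667

S is symmetric (S[j,i] = S[i,j]). Assembling:

S = [[0.9167, 1.5],
 [1.5, 5.6667]]


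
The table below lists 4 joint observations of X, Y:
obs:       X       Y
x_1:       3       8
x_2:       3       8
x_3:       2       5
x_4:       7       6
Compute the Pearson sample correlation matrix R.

Step 1 — column means:
  mean(X) = (3 + 3 + 2 + 7) / 4 = 15/4 = 3.75
  mean(Y) = (8 + 8 + 5 + 6) / 4 = 27/4 = 6.75

Step 2 — sample variances and covariances s[i,j] = (1/(n-1)) · Σ_k (x_{k,i} - mean_i) · (x_{k,j} - mean_j), with n-1 = 3:
  s[X,X] = ((-0.75)·(-0.75) + (-0.75)·(-0.75) + (-1.75)·(-1.75) + (3.25)·(3.25)) / 3 = 14.75/3 = 4.9167
  s[X,Y] = ((-0.75)·(1.25) + (-0.75)·(1.25) + (-1.75)·(-1.75) + (3.25)·(-0.75)) / 3 = -1.25/3 = -0.4167
  s[Y,Y] = ((1.25)·(1.25) + (1.25)·(1.25) + (-1.75)·(-1.75) + (-0.75)·(-0.75)) / 3 = 6.75/3 = 2.25
  Sample standard deviations s_i = √(s[i,i]):
  s(X) = √(4.9167) = 2.2174
  s(Y) = √(2.25) = 1.5

Step 3 — r_{ij} = s_{ij} / (s_i · s_j):
  r[X,X] = 1 (diagonal).
  r[X,Y] = -0.4167 / (2.2174 · 1.5) = -0.4167 / 3.326 = -0.1253
  r[Y,Y] = 1 (diagonal).

R is symmetric with unit diagonal. Assembling:

R = [[1, -0.1253],
 [-0.1253, 1]]


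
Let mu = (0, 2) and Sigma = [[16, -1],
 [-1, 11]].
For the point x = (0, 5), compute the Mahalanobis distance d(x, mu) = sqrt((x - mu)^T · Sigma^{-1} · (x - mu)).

Step 1 — centre the observation: (x - mu) = (0, 3).

Step 2 — invert Sigma. det(Sigma) = 16·11 - (-1)² = 175.
  Sigma^{-1} = (1/det) · [[d, -b], [-b, a]] = [[0.0629, 0.0057],
 [0.0057, 0.0914]].

Step 3 — form the quadratic (x - mu)^T · Sigma^{-1} · (x - mu):
  Sigma^{-1} · (x - mu) = (0.0171, 0.2743).
  (x - mu)^T · [Sigma^{-1} · (x - mu)] = (0)·(0.0171) + (3)·(0.2743) = 0.8229.

Step 4 — take square root: d = √(0.8229) ≈ 0.9071.

d(x, mu) = √(0.8229) ≈ 0.9071


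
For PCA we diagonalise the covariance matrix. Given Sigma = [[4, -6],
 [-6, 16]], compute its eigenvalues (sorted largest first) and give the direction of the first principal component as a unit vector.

Step 1 — characteristic polynomial of 2×2 Sigma:
  det(Sigma - λI) = λ² - trace · λ + det = 0.
  trace = 4 + 16 = 20, det = 4·16 - (-6)² = 28.
Step 2 — discriminant:
  Δ = trace² - 4·det = 400 - 112 = 288.
Step 3 — eigenvalues:
  λ = (trace ± √Δ)/2 = (20 ± 16.9706)/2,
  λ_1 = 18.4853,  λ_2 = 1.5147.

Step 4 — unit eigenvector for λ_1: solve (Sigma - λ_1 I)v = 0. First row:
  (4 - 18.4853)·v_x + (-6)·v_y = 0, i.e. (-14.4853)·v_x + (-6)·v_y = 0,
  so v ∝ (b, λ_1 - a) = (-6, 14.4853); multiply by -1 so the first entry is positive: u = (6, -14.4853).
  ||u|| = √((6)² + (-14.4853)²) = √(245.8234) ≈ 15.6788,
  v_1 = u/||u|| ≈ (0.3827, -0.9239) (||v_1|| = 1).

λ_1 = 18.4853,  λ_2 = 1.5147;  v_1 ≈ (0.3827, -0.9239)


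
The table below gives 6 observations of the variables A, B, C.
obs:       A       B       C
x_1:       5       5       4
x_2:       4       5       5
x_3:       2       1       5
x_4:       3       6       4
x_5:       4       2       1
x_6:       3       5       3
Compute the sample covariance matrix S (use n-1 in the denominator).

Step 1 — column means:
  mean(A) = (5 + 4 + 2 + 3 + 4 + 3) / 6 = 21/6 = 3.5
  mean(B) = (5 + 5 + 1 + 6 + 2 + 5) / 6 = 24/6 = 4
  mean(C) = (4 + 5 + 5 + 4 + 1 + 3) / 6 = 22/6 = 3.6667

Step 2 — sample covariance S[i,j] = (1/(n-1)) · Σ_k (x_{k,i} - mean_i) · (x_{k,j} - mean_j), with n-1 = 5.
  S[A,A] = ((1.5)·(1.5) + (0.5)·(0.5) + (-1.5)·(-1.5) + (-0.5)·(-0.5) + (0.5)·(0.5) + (-0.5)·(-0.5)) / 5 = 5.5/5 = 1.1
  S[A,B] = ((1.5)·(1) + (0.5)·(1) + (-1.5)·(-3) + (-0.5)·(2) + (0.5)·(-2) + (-0.5)·(1)) / 5 = 4/5 = 0.8
  S[A,C] = ((1.5)·(0.3333) + (0.5)·(1.3333) + (-1.5)·(1.3333) + (-0.5)·(0.3333) + (0.5)·(-2.6667) + (-0.5)·(-0.6667)) / 5 = -2/5 = -0.4
  S[B,B] = ((1)·(1) + (1)·(1) + (-3)·(-3) + (2)·(2) + (-2)·(-2) + (1)·(1)) / 5 = 20/5 = 4
  S[B,C] = ((1)·(0.3333) + (1)·(1.3333) + (-3)·(1.3333) + (2)·(0.3333) + (-2)·(-2.6667) + (1)·(-0.6667)) / 5 = 3/5 = 0.6
  S[C,C] = ((0.3333)·(0.3333) + (1.3333)·(1.3333) + (1.3333)·(1.3333) + (0.3333)·(0.3333) + (-2.6667)·(-2.6667) + (-0.6667)·(-0.6667)) / 5 = 11.3333/5 = 2.2667

S is symmetric (S[j,i] = S[i,j]). Assembling:

S = [[1.1, 0.8, -0.4],
 [0.8, 4, 0.6],
 [-0.4, 0.6, 2.2667]]


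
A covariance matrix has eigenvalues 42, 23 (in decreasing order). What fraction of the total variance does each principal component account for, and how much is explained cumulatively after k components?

Step 1 — total variance = trace(Sigma) = Σ λ_i = 42 + 23 = 65.

Step 2 — fraction explained by component i = λ_i / Σ λ:
  PC1: 42/65 = 0.6462
  PC2: 23/65 = 0.3538

Step 3 — cumulative fraction after k components = (λ_1 + ... + λ_k) / Σ λ:
  k = 1: 42/65 = 0.6462
  k = 2: (42 + 23)/65 = 65/65 = 1

Summary (fraction, with percent):

explained: PC1 0.6462 (64.62%), PC2 0.3538 (35.38%);  cumulative: 0.6462, 1


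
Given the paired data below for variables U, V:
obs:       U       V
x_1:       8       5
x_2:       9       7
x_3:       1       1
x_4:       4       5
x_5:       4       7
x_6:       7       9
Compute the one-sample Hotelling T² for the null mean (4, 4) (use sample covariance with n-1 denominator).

Step 1 — sample mean vector:
  mean(U) = (8 + 9 + 1 + 4 + 4 + 7) / 6 = 33/6 = 5.5
  mean(V) = (5 + 7 + 1 + 5 + 7 + 9) / 6 = 34/6 = 5.6667
  x̄ = (5.5, 5.6667),  deviation x̄ - mu_0 = (5.5, 5.6667) - (4, 4) = (1.5, 1.6667).

Step 2 — sample covariance matrix, S[i,j] = (1/(n-1)) · Σ_k (x_{k,i} - mean_i) · (x_{k,j} - mean_j), divisor n-1 = 5:
  S[U,U] = ((2.5)·(2.5) + (3.5)·(3.5) + (-4.5)·(-4.5) + (-1.5)·(-1.5) + (-1.5)·(-1.5) + (1.5)·(1.5)) / 5 = 45.5/5 = 9.1
  S[U,V] = ((2.5)·(-0.6667) + (3.5)·(1.3333) + (-4.5)·(-4.6667) + (-1.5)·(-0.6667) + (-1.5)·(1.3333) + (1.5)·(3.3333)) / 5 = 28/5 = 5.6
  S[V,V] = ((-0.6667)·(-0.6667) + (1.3333)·(1.3333) + (-4.6667)·(-4.6667) + (-0.6667)·(-0.6667) + (1.3333)·(1.3333) + (3.3333)·(3.3333)) / 5 = 37.3333/5 = 7.4667
  S = [[9.1, 5.6],
 [5.6, 7.4667]].

Step 3 — invert S. det(S) = 9.1·7.4667 - (5.6)² = 36.5867.
  S^{-1} = (1/det) · [[d, -b], [-b, a]] = [[0.2041, -0.1531],
 [-0.1531, 0.2487]].

Step 4 — quadratic form (x̄ - mu_0)^T · S^{-1} · (x̄ - mu_0):
  S^{-1} · (x̄ - mu_0) = (0.051, 0.1849),
  (x̄ - mu_0)^T · [...] = (1.5)·(0.051) + (1.6667)·(0.1849) = 0.3848.

Step 5 — scale by n: T² = 6 · 0.3848 = 2.3087.

T² ≈ 2.3087


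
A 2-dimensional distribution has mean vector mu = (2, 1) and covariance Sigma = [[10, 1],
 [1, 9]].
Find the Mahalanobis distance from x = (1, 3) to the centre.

Step 1 — centre the observation: (x - mu) = (-1, 2).

Step 2 — invert Sigma. det(Sigma) = 10·9 - (1)² = 89.
  Sigma^{-1} = (1/det) · [[d, -b], [-b, a]] = [[0.1011, -0.0112],
 [-0.0112, 0.1124]].

Step 3 — form the quadratic (x - mu)^T · Sigma^{-1} · (x - mu):
  Sigma^{-1} · (x - mu) = (-0.1236, 0.236).
  (x - mu)^T · [Sigma^{-1} · (x - mu)] = (-1)·(-0.1236) + (2)·(0.236) = 0.5955.

Step 4 — take square root: d = √(0.5955) ≈ 0.7717.

d(x, mu) = √(0.5955) ≈ 0.7717


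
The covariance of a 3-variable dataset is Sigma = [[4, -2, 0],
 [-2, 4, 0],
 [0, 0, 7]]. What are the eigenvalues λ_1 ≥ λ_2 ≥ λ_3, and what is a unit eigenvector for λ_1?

Step 1 — characteristic polynomial p(λ) = det(λI - Sigma) = λ³ - tr·λ² + c_1·λ - det, where tr = trace, c_1 = sum of the principal 2×2 minors, det = det(Sigma):
  tr = 4 + 4 + 7 = 15,
  c_1 = (4·4 - (-2)²) + (4·7 - (0)²) + (4·7 - (0)²) = 12 + 28 + 28 = 68,
  det = 4·(4·7 - (0)²) - (-2)·((-2)·7 - (0)·(0)) + (0)·((-2)·(0) - 4·(0)) = 4·(28) - (-2)·(-14) + (0)·(0) = 84.
  So p(λ) = λ³ - 15λ² + 68λ - 84.
Step 2 — look for an integer root (rational root theorem: any rational root is an integer divisor of 84). Testing λ = 2:
  p(2) = 8 - 60 + 136 - 84 = 0  ✓
  Dividing out (λ - 2): p(λ) = (λ - 2)(λ² - 13λ + 42).
Step 3 — remaining eigenvalues from the quadratic λ² - 13λ + 42 = 0:
  Δ = 13² - 4·42 = 169 - 168 = 1,  λ = (13 ± √1)/2 = (13 ± 1)/2 = 7 or 6.
  Sorted: λ_1 = 7,  λ_2 = 6,  λ_3 = 2  (check: sum = 15 = tr ✓).

Step 4 — unit eigenvector for λ_1 = 7: v spans the null space of (Sigma - λ_1 I), whose rows are
  r_1 = (-3, -2, 0),  r_2 = (-2, -3, 0),  r_3 = (0, 0, 0).
  v is orthogonal to every row, so take v ∝ r_1 × r_2 = ((-2)·(0) - (0)·(-3), (0)·(-2) - (-3)·(0), (-3)·(-3) - (-2)·(-2)) = (0, 0, 5).
  Rescale (divide by 5): u = (0, 0, 1).
  ||u|| = √((0)² + (0)² + (1)²) = √(1) = 1,  v_1 = u/||u|| ≈ (0, 0, 1) (||v_1|| = 1).

λ_1 = 7,  λ_2 = 6,  λ_3 = 2;  v_1 ≈ (0, 0, 1)


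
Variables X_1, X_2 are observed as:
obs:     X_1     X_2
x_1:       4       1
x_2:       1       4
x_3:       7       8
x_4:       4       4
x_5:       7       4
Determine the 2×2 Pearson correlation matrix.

Step 1 — column means:
  mean(X_1) = (4 + 1 + 7 + 4 + 7) / 5 = 23/5 = 4.6
  mean(X_2) = (1 + 4 + 8 + 4 + 4) / 5 = 21/5 = 4.2

Step 2 — sample variances and covariances s[i,j] = (1/(n-1)) · Σ_k (x_{k,i} - mean_i) · (x_{k,j} - mean_j), with n-1 = 4:
  s[X_1,X_1] = ((-0.6)·(-0.6) + (-3.6)·(-3.6) + (2.4)·(2.4) + (-0.6)·(-0.6) + (2.4)·(2.4)) / 4 = 25.2/4 = 6.3
  s[X_1,X_2] = ((-0.6)·(-3.2) + (-3.6)·(-0.2) + (2.4)·(3.8) + (-0.6)·(-0.2) + (2.4)·(-0.2)) / 4 = 11.4/4 = 2.85
  s[X_2,X_2] = ((-3.2)·(-3.2) + (-0.2)·(-0.2) + (3.8)·(3.8) + (-0.2)·(-0.2) + (-0.2)·(-0.2)) / 4 = 24.8/4 = 6.2
  Sample standard deviations s_i = √(s[i,i]):
  s(X_1) = √(6.3) = 2.51
  s(X_2) = √(6.2) = 2.49

Step 3 — r_{ij} = s_{ij} / (s_i · s_j):
  r[X_1,X_1] = 1 (diagonal).
  r[X_1,X_2] = 2.85 / (2.51 · 2.49) = 2.85 / 6.2498 = 0.456
  r[X_2,X_2] = 1 (diagonal).

R is symmetric with unit diagonal. Assembling:

R = [[1, 0.456],
 [0.456, 1]]


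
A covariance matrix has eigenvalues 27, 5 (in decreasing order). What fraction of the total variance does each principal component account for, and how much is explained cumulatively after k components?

Step 1 — total variance = trace(Sigma) = Σ λ_i = 27 + 5 = 32.

Step 2 — fraction explained by component i = λ_i / Σ λ:
  PC1: 27/32 = 0.8438
  PC2: 5/32 = 0.1562

Step 3 — cumulative fraction after k components = (λ_1 + ... + λ_k) / Σ λ:
  k = 1: 27/32 = 0.8438
  k = 2: (27 + 5)/32 = 32/32 = 1

Summary (fraction, with percent):

explained: PC1 0.8438 (84.38%), PC2 0.1562 (15.62%);  cumulative: 0.8438, 1


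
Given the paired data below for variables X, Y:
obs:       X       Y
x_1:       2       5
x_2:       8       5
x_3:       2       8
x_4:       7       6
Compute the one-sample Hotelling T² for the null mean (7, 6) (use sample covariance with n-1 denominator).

Step 1 — sample mean vector:
  mean(X) = (2 + 8 + 2 + 7) / 4 = 19/4 = 4.75
  mean(Y) = (5 + 5 + 8 + 6) / 4 = 24/4 = 6
  x̄ = (4.75, 6),  deviation x̄ - mu_0 = (4.75, 6) - (7, 6) = (-2.25, 0).

Step 2 — sample covariance matrix, S[i,j] = (1/(n-1)) · Σ_k (x_{k,i} - mean_i) · (x_{k,j} - mean_j), divisor n-1 = 3:
  S[X,X] = ((-2.75)·(-2.75) + (3.25)·(3.25) + (-2.75)·(-2.75) + (2.25)·(2.25)) / 3 = 30.75/3 = 10.25
  S[X,Y] = ((-2.75)·(-1) + (3.25)·(-1) + (-2.75)·(2) + (2.25)·(0)) / 3 = -6/3 = -2
  S[Y,Y] = ((-1)·(-1) + (-1)·(-1) + (2)·(2) + (0)·(0)) / 3 = 6/3 = 2
  S = [[10.25, -2],
 [-2, 2]].

Step 3 — invert S. det(S) = 10.25·2 - (-2)² = 16.5.
  S^{-1} = (1/det) · [[d, -b], [-b, a]] = [[0.1212, 0.1212],
 [0.1212, 0.6212]].

Step 4 — quadratic form (x̄ - mu_0)^T · S^{-1} · (x̄ - mu_0):
  S^{-1} · (x̄ - mu_0) = (-0.2727, -0.2727),
  (x̄ - mu_0)^T · [...] = (-2.25)·(-0.2727) + (0)·(-0.2727) = 0.6136.

Step 5 — scale by n: T² = 4 · 0.6136 = 2.4545.

T² ≈ 2.4545


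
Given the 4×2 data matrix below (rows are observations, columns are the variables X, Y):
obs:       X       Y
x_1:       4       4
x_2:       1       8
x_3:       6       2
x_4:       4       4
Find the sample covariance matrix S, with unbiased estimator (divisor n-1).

Step 1 — column means:
  mean(X) = (4 + 1 + 6 + 4) / 4 = 15/4 = 3.75
  mean(Y) = (4 + 8 + 2 + 4) / 4 = 18/4 = 4.5

Step 2 — sample covariance S[i,j] = (1/(n-1)) · Σ_k (x_{k,i} - mean_i) · (x_{k,j} - mean_j), with n-1 = 3.
  S[X,X] = ((0.25)·(0.25) + (-2.75)·(-2.75) + (2.25)·(2.25) + (0.25)·(0.25)) / 3 = 12.75/3 = 4.25
  S[X,Y] = ((0.25)·(-0.5) + (-2.75)·(3.5) + (2.25)·(-2.5) + (0.25)·(-0.5)) / 3 = -15.5/3 = -5.1667
  S[Y,Y] = ((-0.5)·(-0.5) + (3.5)·(3.5) + (-2.5)·(-2.5) + (-0.5)·(-0.5)) / 3 = 19/3 = 6.3333

S is symmetric (S[j,i] = S[i,j]). Assembling:

S = [[4.25, -5.1667],
 [-5.1667, 6.3333]]


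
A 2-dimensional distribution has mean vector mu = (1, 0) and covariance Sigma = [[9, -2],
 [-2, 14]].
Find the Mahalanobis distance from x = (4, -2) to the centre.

Step 1 — centre the observation: (x - mu) = (3, -2).

Step 2 — invert Sigma. det(Sigma) = 9·14 - (-2)² = 122.
  Sigma^{-1} = (1/det) · [[d, -b], [-b, a]] = [[0.1148, 0.0164],
 [0.0164, 0.0738]].

Step 3 — form the quadratic (x - mu)^T · Sigma^{-1} · (x - mu):
  Sigma^{-1} · (x - mu) = (0.3115, -0.0984).
  (x - mu)^T · [Sigma^{-1} · (x - mu)] = (3)·(0.3115) + (-2)·(-0.0984) = 1.1311.

Step 4 — take square root: d = √(1.1311) ≈ 1.0636.

d(x, mu) = √(1.1311) ≈ 1.0636


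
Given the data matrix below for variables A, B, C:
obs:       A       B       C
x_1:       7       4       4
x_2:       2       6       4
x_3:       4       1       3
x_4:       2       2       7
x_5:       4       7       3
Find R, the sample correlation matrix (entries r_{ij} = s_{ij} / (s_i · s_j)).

Step 1 — column means:
  mean(A) = (7 + 2 + 4 + 2 + 4) / 5 = 19/5 = 3.8
  mean(B) = (4 + 6 + 1 + 2 + 7) / 5 = 20/5 = 4
  mean(C) = (4 + 4 + 3 + 7 + 3) / 5 = 21/5 = 4.2

Step 2 — sample variances and covariances s[i,j] = (1/(n-1)) · Σ_k (x_{k,i} - mean_i) · (x_{k,j} - mean_j), with n-1 = 4:
  s[A,A] = ((3.2)·(3.2) + (-1.8)·(-1.8) + (0.2)·(0.2) + (-1.8)·(-1.8) + (0.2)·(0.2)) / 4 = 16.8/4 = 4.2
  s[A,B] = ((3.2)·(0) + (-1.8)·(2) + (0.2)·(-3) + (-1.8)·(-2) + (0.2)·(3)) / 4 = 0/4 = 0
  s[A,C] = ((3.2)·(-0.2) + (-1.8)·(-0.2) + (0.2)·(-1.2) + (-1.8)·(2.8) + (0.2)·(-1.2)) / 4 = -5.8/4 = -1.45
  s[B,B] = ((0)·(0) + (2)·(2) + (-3)·(-3) + (-2)·(-2) + (3)·(3)) / 4 = 26/4 = 6.5
  s[B,C] = ((0)·(-0.2) + (2)·(-0.2) + (-3)·(-1.2) + (-2)·(2.8) + (3)·(-1.2)) / 4 = -6/4 = -1.5
  s[C,C] = ((-0.2)·(-0.2) + (-0.2)·(-0.2) + (-1.2)·(-1.2) + (2.8)·(2.8) + (-1.2)·(-1.2)) / 4 = 10.8/4 = 2.7
  Sample standard deviations s_i = √(s[i,i]):
  s(A) = √(4.2) = 2.0494
  s(B) = √(6.5) = 2.5495
  s(C) = √(2.7) = 1.6432

Step 3 — r_{ij} = s_{ij} / (s_i · s_j):
  r[A,A] = 1 (diagonal).
  r[A,B] = 0 / (2.0494 · 2.5495) = 0 / 5.2249 = 0
  r[A,C] = -1.45 / (2.0494 · 1.6432) = -1.45 / 3.3675 = -0.4306
  r[B,B] = 1 (diagonal).
  r[B,C] = -1.5 / (2.5495 · 1.6432) = -1.5 / 4.1893 = -0.3581
  r[C,C] = 1 (diagonal).

R is symmetric with unit diagonal. Assembling:

R = [[1, 0, -0.4306],
 [0, 1, -0.3581],
 [-0.4306, -0.3581, 1]]


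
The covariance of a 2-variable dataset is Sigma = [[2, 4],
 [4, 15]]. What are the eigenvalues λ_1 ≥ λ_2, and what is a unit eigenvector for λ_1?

Step 1 — characteristic polynomial of 2×2 Sigma:
  det(Sigma - λI) = λ² - trace · λ + det = 0.
  trace = 2 + 15 = 17, det = 2·15 - (4)² = 14.
Step 2 — discriminant:
  Δ = trace² - 4·det = 289 - 56 = 233.
Step 3 — eigenvalues:
  λ = (trace ± √Δ)/2 = (17 ± 15.2643)/2,
  λ_1 = 16.1322,  λ_2 = 0.8678.

Step 4 — unit eigenvector for λ_1: solve (Sigma - λ_1 I)v = 0. First row:
  (2 - 16.1322)·v_x + (4)·v_y = 0, i.e. (-14.1322)·v_x + (4)·v_y = 0,
  so v ∝ (b, λ_1 - a) = (4, 14.1322) = u.
  ||u|| = √((4)² + (14.1322)²) = √(215.7182) ≈ 14.6873,
  v_1 = u/||u|| ≈ (0.2723, 0.9622) (||v_1|| = 1).

λ_1 = 16.1322,  λ_2 = 0.8678;  v_1 ≈ (0.2723, 0.9622)


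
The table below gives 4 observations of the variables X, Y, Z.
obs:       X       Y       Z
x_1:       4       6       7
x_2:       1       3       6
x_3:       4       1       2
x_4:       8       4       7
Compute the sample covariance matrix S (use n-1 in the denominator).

Step 1 — column means:
  mean(X) = (4 + 1 + 4 + 8) / 4 = 17/4 = 4.25
  mean(Y) = (6 + 3 + 1 + 4) / 4 = 14/4 = 3.5
  mean(Z) = (7 + 6 + 2 + 7) / 4 = 22/4 = 5.5

Step 2 — sample covariance S[i,j] = (1/(n-1)) · Σ_k (x_{k,i} - mean_i) · (x_{k,j} - mean_j), with n-1 = 3.
  S[X,X] = ((-0.25)·(-0.25) + (-3.25)·(-3.25) + (-0.25)·(-0.25) + (3.75)·(3.75)) / 3 = 24.75/3 = 8.25
  S[X,Y] = ((-0.25)·(2.5) + (-3.25)·(-0.5) + (-0.25)·(-2.5) + (3.75)·(0.5)) / 3 = 3.5/3 = 1.1667
  S[X,Z] = ((-0.25)·(1.5) + (-3.25)·(0.5) + (-0.25)·(-3.5) + (3.75)·(1.5)) / 3 = 4.5/3 = 1.5
  S[Y,Y] = ((2.5)·(2.5) + (-0.5)·(-0.5) + (-2.5)·(-2.5) + (0.5)·(0.5)) / 3 = 13/3 = 4.3333
  S[Y,Z] = ((2.5)·(1.5) + (-0.5)·(0.5) + (-2.5)·(-3.5) + (0.5)·(1.5)) / 3 = 13/3 = 4.3333
  S[Z,Z] = ((1.5)·(1.5) + (0.5)·(0.5) + (-3.5)·(-3.5) + (1.5)·(1.5)) / 3 = 17/3 = 5.6667

S is symmetric (S[j,i] = S[i,j]). Assembling:

S = [[8.25, 1.1667, 1.5],
 [1.1667, 4.3333, 4.3333],
 [1.5, 4.3333, 5.6667]]


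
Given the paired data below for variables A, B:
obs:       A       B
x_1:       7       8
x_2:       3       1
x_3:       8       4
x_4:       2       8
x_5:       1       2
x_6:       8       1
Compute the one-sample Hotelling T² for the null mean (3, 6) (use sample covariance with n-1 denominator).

Step 1 — sample mean vector:
  mean(A) = (7 + 3 + 8 + 2 + 1 + 8) / 6 = 29/6 = 4.8333
  mean(B) = (8 + 1 + 4 + 8 + 2 + 1) / 6 = 24/6 = 4
  x̄ = (4.8333, 4),  deviation x̄ - mu_0 = (4.8333, 4) - (3, 6) = (1.8333, -2).

Step 2 — sample covariance matrix, S[i,j] = (1/(n-1)) · Σ_k (x_{k,i} - mean_i) · (x_{k,j} - mean_j), divisor n-1 = 5:
  S[A,A] = ((2.1667)·(2.1667) + (-1.8333)·(-1.8333) + (3.1667)·(3.1667) + (-2.8333)·(-2.8333) + (-3.8333)·(-3.8333) + (3.1667)·(3.1667)) / 5 = 50.8333/5 = 10.1667
  S[A,B] = ((2.1667)·(4) + (-1.8333)·(-3) + (3.1667)·(0) + (-2.8333)·(4) + (-3.8333)·(-2) + (3.1667)·(-3)) / 5 = 1/5 = 0.2
  S[B,B] = ((4)·(4) + (-3)·(-3) + (0)·(0) + (4)·(4) + (-2)·(-2) + (-3)·(-3)) / 5 = 54/5 = 10.8
  S = [[10.1667, 0.2],
 [0.2, 10.8]].

Step 3 — invert S. det(S) = 10.1667·10.8 - (0.2)² = 109.76.
  S^{-1} = (1/det) · [[d, -b], [-b, a]] = [[0.0984, -0.0018],
 [-0.0018, 0.0926]].

Step 4 — quadratic form (x̄ - mu_0)^T · S^{-1} · (x̄ - mu_0):
  S^{-1} · (x̄ - mu_0) = (0.184, -0.1886),
  (x̄ - mu_0)^T · [...] = (1.8333)·(0.184) + (-2)·(-0.1886) = 0.7146.

Step 5 — scale by n: T² = 6 · 0.7146 = 4.2875.

T² ≈ 4.2875


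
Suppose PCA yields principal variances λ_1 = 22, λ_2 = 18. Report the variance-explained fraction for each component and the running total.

Step 1 — total variance = trace(Sigma) = Σ λ_i = 22 + 18 = 40.

Step 2 — fraction explained by component i = λ_i / Σ λ:
  PC1: 22/40 = 0.55
  PC2: 18/40 = 0.45

Step 3 — cumulative fraction after k components = (λ_1 + ... + λ_k) / Σ λ:
  k = 1: 22/40 = 0.55
  k = 2: (22 + 18)/40 = 40/40 = 1

Summary (fraction, with percent):

explained: PC1 0.55 (55%), PC2 0.45 (45%);  cumulative: 0.55, 1


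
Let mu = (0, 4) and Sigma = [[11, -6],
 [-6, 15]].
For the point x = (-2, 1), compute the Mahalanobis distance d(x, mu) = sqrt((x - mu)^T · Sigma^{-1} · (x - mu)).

Step 1 — centre the observation: (x - mu) = (-2, -3).

Step 2 — invert Sigma. det(Sigma) = 11·15 - (-6)² = 129.
  Sigma^{-1} = (1/det) · [[d, -b], [-b, a]] = [[0.1163, 0.0465],
 [0.0465, 0.0853]].

Step 3 — form the quadratic (x - mu)^T · Sigma^{-1} · (x - mu):
  Sigma^{-1} · (x - mu) = (-0.3721, -0.3488).
  (x - mu)^T · [Sigma^{-1} · (x - mu)] = (-2)·(-0.3721) + (-3)·(-0.3488) = 1.7907.

Step 4 — take square root: d = √(1.7907) ≈ 1.3382.

d(x, mu) = √(1.7907) ≈ 1.3382


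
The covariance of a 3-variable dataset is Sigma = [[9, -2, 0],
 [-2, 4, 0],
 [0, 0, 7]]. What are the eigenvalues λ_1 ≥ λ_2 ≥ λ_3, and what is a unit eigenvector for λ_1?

Step 1 — characteristic polynomial p(λ) = det(λI - Sigma) = λ³ - tr·λ² + c_1·λ - det, where tr = trace, c_1 = sum of the principal 2×2 minors, det = det(Sigma):
  tr = 9 + 4 + 7 = 20,
  c_1 = (9·4 - (-2)²) + (9·7 - (0)²) + (4·7 - (0)²) = 32 + 63 + 28 = 123,
  det = 9·(4·7 - (0)²) - (-2)·((-2)·7 - (0)·(0)) + (0)·((-2)·(0) - 4·(0)) = 9·(28) - (-2)·(-14) + (0)·(0) = 224.
  So p(λ) = λ³ - 20λ² + 123λ - 224.
Step 2 — look for an integer root (rational root theorem: any rational root is an integer divisor of 224). Testing λ = 7:
  p(7) = 343 - 980 + 861 - 224 = 0  ✓
  Dividing out (λ - 7): p(λ) = (λ - 7)(λ² - 13λ + 32).
Step 3 — remaining eigenvalues from the quadratic λ² - 13λ + 32 = 0:
  Δ = 13² - 4·32 = 169 - 128 = 41,  λ = (13 ± √41)/2 = (13 ± 6.4031)/2 ≈ 9.7016 or 3.2984.
  Sorted: λ_1 = 9.7016,  λ_2 = 7,  λ_3 = 3.2984  (check: sum = 20 = tr ✓).

Step 4 — unit eigenvector for λ_1 ≈ 9.7016: v spans the null space of (Sigma - λ_1 I), whose rows are
  r_1 = (-0.7016, -2, 0),  r_2 = (-2, -5.7016, 0),  r_3 = (0, 0, -2.7016).
  v is orthogonal to every row, so take v ∝ r_1 × r_3 = ((-2)·(-2.7016) - (0)·(0), (0)·(0) - (-0.7016)·(-2.7016), (-0.7016)·(0) - (-2)·(0)) ≈ (5.4031, -1.8953, 0).
  Let u = (5.4031, -1.8953, 0).
  ||u|| = √((5.4031)² + (-1.8953)² + (0)²) = √(32.786) ≈ 5.7259,  v_1 = u/||u|| ≈ (0.9436, -0.331, 0) (||v_1|| = 1).

λ_1 = 9.7016,  λ_2 = 7,  λ_3 = 3.2984;  v_1 ≈ (0.9436, -0.331, 0)


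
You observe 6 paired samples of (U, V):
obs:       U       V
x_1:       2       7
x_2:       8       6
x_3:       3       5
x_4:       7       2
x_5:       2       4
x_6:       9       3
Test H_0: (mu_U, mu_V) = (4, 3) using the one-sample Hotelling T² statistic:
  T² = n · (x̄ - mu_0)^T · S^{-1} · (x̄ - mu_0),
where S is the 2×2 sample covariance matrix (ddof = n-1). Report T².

Step 1 — sample mean vector:
  mean(U) = (2 + 8 + 3 + 7 + 2 + 9) / 6 = 31/6 = 5.1667
  mean(V) = (7 + 6 + 5 + 2 + 4 + 3) / 6 = 27/6 = 4.5
  x̄ = (5.1667, 4.5),  deviation x̄ - mu_0 = (5.1667, 4.5) - (4, 3) = (1.1667, 1.5).

Step 2 — sample covariance matrix, S[i,j] = (1/(n-1)) · Σ_k (x_{k,i} - mean_i) · (x_{k,j} - mean_j), divisor n-1 = 5:
  S[U,U] = ((-3.1667)·(-3.1667) + (2.8333)·(2.8333) + (-2.1667)·(-2.1667) + (1.8333)·(1.8333) + (-3.1667)·(-3.1667) + (3.8333)·(3.8333)) / 5 = 50.8333/5 = 10.1667
  S[U,V] = ((-3.1667)·(2.5) + (2.8333)·(1.5) + (-2.1667)·(0.5) + (1.8333)·(-2.5) + (-3.1667)·(-0.5) + (3.8333)·(-1.5)) / 5 = -13.5/5 = -2.7
  S[V,V] = ((2.5)·(2.5) + (1.5)·(1.5) + (0.5)·(0.5) + (-2.5)·(-2.5) + (-0.5)·(-0.5) + (-1.5)·(-1.5)) / 5 = 17.5/5 = 3.5
  S = [[10.1667, -2.7],
 [-2.7, 3.5]].

Step 3 — invert S. det(S) = 10.1667·3.5 - (-2.7)² = 28.2933.
  S^{-1} = (1/det) · [[d, -b], [-b, a]] = [[0.1237, 0.0954],
 [0.0954, 0.3593]].

Step 4 — quadratic form (x̄ - mu_0)^T · S^{-1} · (x̄ - mu_0):
  S^{-1} · (x̄ - mu_0) = (0.2875, 0.6503),
  (x̄ - mu_0)^T · [...] = (1.1667)·(0.2875) + (1.5)·(0.6503) = 1.3109.

Step 5 — scale by n: T² = 6 · 1.3109 = 7.8652.

T² ≈ 7.8652


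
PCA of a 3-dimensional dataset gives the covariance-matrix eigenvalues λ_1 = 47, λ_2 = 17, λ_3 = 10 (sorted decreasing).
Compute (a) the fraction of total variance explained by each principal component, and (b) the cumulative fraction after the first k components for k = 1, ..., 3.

Step 1 — total variance = trace(Sigma) = Σ λ_i = 47 + 17 + 10 = 74.

Step 2 — fraction explained by component i = λ_i / Σ λ:
  PC1: 47/74 = 0.6351
  PC2: 17/74 = 0.2297
  PC3: 10/74 = 0.1351

Step 3 — cumulative fraction after k components = (λ_1 + ... + λ_k) / Σ λ:
  k = 1: 47/74 = 0.6351
  k = 2: (47 + 17)/74 = 64/74 = 0.8649
  k = 3: (47 + 17 + 10)/74 = 74/74 = 1

Summary (fraction, with percent):

explained: PC1 0.6351 (63.51%), PC2 0.2297 (22.97%), PC3 0.1351 (13.51%);  cumulative: 0.6351, 0.8649, 1


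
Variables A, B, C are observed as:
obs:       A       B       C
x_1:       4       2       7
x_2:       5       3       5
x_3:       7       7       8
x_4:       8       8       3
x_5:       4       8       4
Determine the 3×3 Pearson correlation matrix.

Step 1 — column means:
  mean(A) = (4 + 5 + 7 + 8 + 4) / 5 = 28/5 = 5.6
  mean(B) = (2 + 3 + 7 + 8 + 8) / 5 = 28/5 = 5.6
  mean(C) = (7 + 5 + 8 + 3 + 4) / 5 = 27/5 = 5.4

Step 2 — sample variances and covariances s[i,j] = (1/(n-1)) · Σ_k (x_{k,i} - mean_i) · (x_{k,j} - mean_j), with n-1 = 4:
  s[A,A] = ((-1.6)·(-1.6) + (-0.6)·(-0.6) + (1.4)·(1.4) + (2.4)·(2.4) + (-1.6)·(-1.6)) / 4 = 13.2/4 = 3.3
  s[A,B] = ((-1.6)·(-3.6) + (-0.6)·(-2.6) + (1.4)·(1.4) + (2.4)·(2.4) + (-1.6)·(2.4)) / 4 = 11.2/4 = 2.8
  s[A,C] = ((-1.6)·(1.6) + (-0.6)·(-0.4) + (1.4)·(2.6) + (2.4)·(-2.4) + (-1.6)·(-1.4)) / 4 = -2.2/4 = -0.55
  s[B,B] = ((-3.6)·(-3.6) + (-2.6)·(-2.6) + (1.4)·(1.4) + (2.4)·(2.4) + (2.4)·(2.4)) / 4 = 33.2/4 = 8.3
  s[B,C] = ((-3.6)·(1.6) + (-2.6)·(-0.4) + (1.4)·(2.6) + (2.4)·(-2.4) + (2.4)·(-1.4)) / 4 = -10.2/4 = -2.55
  s[C,C] = ((1.6)·(1.6) + (-0.4)·(-0.4) + (2.6)·(2.6) + (-2.4)·(-2.4) + (-1.4)·(-1.4)) / 4 = 17.2/4 = 4.3
  Sample standard deviations s_i = √(s[i,i]):
  s(A) = √(3.3) = 1.8166
  s(B) = √(8.3) = 2.881
  s(C) = √(4.3) = 2.0736

Step 3 — r_{ij} = s_{ij} / (s_i · s_j):
  r[A,A] = 1 (diagonal).
  r[A,B] = 2.8 / (1.8166 · 2.881) = 2.8 / 5.2335 = 0.535
  r[A,C] = -0.55 / (1.8166 · 2.0736) = -0.55 / 3.767 = -0.146
  r[B,B] = 1 (diagonal).
  r[B,C] = -2.55 / (2.881 · 2.0736) = -2.55 / 5.9741 = -0.4268
  r[C,C] = 1 (diagonal).

R is symmetric with unit diagonal. Assembling:

R = [[1, 0.535, -0.146],
 [0.535, 1, -0.4268],
 [-0.146, -0.4268, 1]]


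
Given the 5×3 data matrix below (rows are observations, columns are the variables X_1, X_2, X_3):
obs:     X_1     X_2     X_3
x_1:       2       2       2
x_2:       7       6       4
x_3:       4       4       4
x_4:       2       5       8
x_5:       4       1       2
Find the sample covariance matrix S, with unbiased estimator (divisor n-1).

Step 1 — column means:
  mean(X_1) = (2 + 7 + 4 + 2 + 4) / 5 = 19/5 = 3.8
  mean(X_2) = (2 + 6 + 4 + 5 + 1) / 5 = 18/5 = 3.6
  mean(X_3) = (2 + 4 + 4 + 8 + 2) / 5 = 20/5 = 4

Step 2 — sample covariance S[i,j] = (1/(n-1)) · Σ_k (x_{k,i} - mean_i) · (x_{k,j} - mean_j), with n-1 = 4.
  S[X_1,X_1] = ((-1.8)·(-1.8) + (3.2)·(3.2) + (0.2)·(0.2) + (-1.8)·(-1.8) + (0.2)·(0.2)) / 4 = 16.8/4 = 4.2
  S[X_1,X_2] = ((-1.8)·(-1.6) + (3.2)·(2.4) + (0.2)·(0.4) + (-1.8)·(1.4) + (0.2)·(-2.6)) / 4 = 7.6/4 = 1.9
  S[X_1,X_3] = ((-1.8)·(-2) + (3.2)·(0) + (0.2)·(0) + (-1.8)·(4) + (0.2)·(-2)) / 4 = -4/4 = -1
  S[X_2,X_2] = ((-1.6)·(-1.6) + (2.4)·(2.4) + (0.4)·(0.4) + (1.4)·(1.4) + (-2.6)·(-2.6)) / 4 = 17.2/4 = 4.3
  S[X_2,X_3] = ((-1.6)·(-2) + (2.4)·(0) + (0.4)·(0) + (1.4)·(4) + (-2.6)·(-2)) / 4 = 14/4 = 3.5
  S[X_3,X_3] = ((-2)·(-2) + (0)·(0) + (0)·(0) + (4)·(4) + (-2)·(-2)) / 4 = 24/4 = 6

S is symmetric (S[j,i] = S[i,j]). Assembling:

S = [[4.2, 1.9, -1],
 [1.9, 4.3, 3.5],
 [-1, 3.5, 6]]


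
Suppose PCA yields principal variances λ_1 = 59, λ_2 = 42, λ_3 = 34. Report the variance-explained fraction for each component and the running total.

Step 1 — total variance = trace(Sigma) = Σ λ_i = 59 + 42 + 34 = 135.

Step 2 — fraction explained by component i = λ_i / Σ λ:
  PC1: 59/135 = 0.437
  PC2: 42/135 = 0.3111
  PC3: 34/135 = 0.2519

Step 3 — cumulative fraction after k components = (λ_1 + ... + λ_k) / Σ λ:
  k = 1: 59/135 = 0.437
  k = 2: (59 + 42)/135 = 101/135 = 0.7481
  k = 3: (59 + 42 + 34)/135 = 135/135 = 1

Summary (fraction, with percent):

explained: PC1 0.437 (43.7%), PC2 0.3111 (31.11%), PC3 0.2519 (25.19%);  cumulative: 0.437, 0.7481, 1


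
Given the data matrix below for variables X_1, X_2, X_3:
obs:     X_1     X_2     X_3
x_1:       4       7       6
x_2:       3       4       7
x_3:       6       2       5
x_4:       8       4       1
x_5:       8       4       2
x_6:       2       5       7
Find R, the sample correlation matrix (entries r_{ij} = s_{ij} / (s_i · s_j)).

Step 1 — column means:
  mean(X_1) = (4 + 3 + 6 + 8 + 8 + 2) / 6 = 31/6 = 5.1667
  mean(X_2) = (7 + 4 + 2 + 4 + 4 + 5) / 6 = 26/6 = 4.3333
  mean(X_3) = (6 + 7 + 5 + 1 + 2 + 7) / 6 = 28/6 = 4.6667

Step 2 — sample variances and covariances s[i,j] = (1/(n-1)) · Σ_k (x_{k,i} - mean_i) · (x_{k,j} - mean_j), with n-1 = 5:
  s[X_1,X_1] = ((-1.1667)·(-1.1667) + (-2.1667)·(-2.1667) + (0.8333)·(0.8333) + (2.8333)·(2.8333) + (2.8333)·(2.8333) + (-3.1667)·(-3.1667)) / 5 = 32.8333/5 = 6.5667
  s[X_1,X_2] = ((-1.1667)·(2.6667) + (-2.1667)·(-0.3333) + (0.8333)·(-2.3333) + (2.8333)·(-0.3333) + (2.8333)·(-0.3333) + (-3.1667)·(0.6667)) / 5 = -8.3333/5 = -1.6667
  s[X_1,X_3] = ((-1.1667)·(1.3333) + (-2.1667)·(2.3333) + (0.8333)·(0.3333) + (2.8333)·(-3.6667) + (2.8333)·(-2.6667) + (-3.1667)·(2.3333)) / 5 = -31.6667/5 = -6.3333
  s[X_2,X_2] = ((2.6667)·(2.6667) + (-0.3333)·(-0.3333) + (-2.3333)·(-2.3333) + (-0.3333)·(-0.3333) + (-0.3333)·(-0.3333) + (0.6667)·(0.6667)) / 5 = 13.3333/5 = 2.6667
  s[X_2,X_3] = ((2.6667)·(1.3333) + (-0.3333)·(2.3333) + (-2.3333)·(0.3333) + (-0.3333)·(-3.6667) + (-0.3333)·(-2.6667) + (0.6667)·(2.3333)) / 5 = 5.6667/5 = 1.1333
  s[X_3,X_3] = ((1.3333)·(1.3333) + (2.3333)·(2.3333) + (0.3333)·(0.3333) + (-3.6667)·(-3.6667) + (-2.6667)·(-2.6667) + (2.3333)·(2.3333)) / 5 = 33.3333/5 = 6.6667
  Sample standard deviations s_i = √(s[i,i]):
  s(X_1) = √(6.5667) = 2.5626
  s(X_2) = √(2.6667) = 1.633
  s(X_3) = √(6.6667) = 2.582

Step 3 — r_{ij} = s_{ij} / (s_i · s_j):
  r[X_1,X_1] = 1 (diagonal).
  r[X_1,X_2] = -1.6667 / (2.5626 · 1.633) = -1.6667 / 4.1846 = -0.3983
  r[X_1,X_3] = -6.3333 / (2.5626 · 2.582) = -6.3333 / 6.6165 = -0.9572
  r[X_2,X_2] = 1 (diagonal).
  r[X_2,X_3] = 1.1333 / (1.633 · 2.582) = 1.1333 / 4.2164 = 0.2688
  r[X_3,X_3] = 1 (diagonal).

R is symmetric with unit diagonal. Assembling:

R = [[1, -0.3983, -0.9572],
 [-0.3983, 1, 0.2688],
 [-0.9572, 0.2688, 1]]


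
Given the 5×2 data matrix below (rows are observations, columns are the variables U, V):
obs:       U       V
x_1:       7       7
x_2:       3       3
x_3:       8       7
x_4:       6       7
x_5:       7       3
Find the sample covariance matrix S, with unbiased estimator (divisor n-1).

Step 1 — column means:
  mean(U) = (7 + 3 + 8 + 6 + 7) / 5 = 31/5 = 6.2
  mean(V) = (7 + 3 + 7 + 7 + 3) / 5 = 27/5 = 5.4

Step 2 — sample covariance S[i,j] = (1/(n-1)) · Σ_k (x_{k,i} - mean_i) · (x_{k,j} - mean_j), with n-1 = 4.
  S[U,U] = ((0.8)·(0.8) + (-3.2)·(-3.2) + (1.8)·(1.8) + (-0.2)·(-0.2) + (0.8)·(0.8)) / 4 = 14.8/4 = 3.7
  S[U,V] = ((0.8)·(1.6) + (-3.2)·(-2.4) + (1.8)·(1.6) + (-0.2)·(1.6) + (0.8)·(-2.4)) / 4 = 9.6/4 = 2.4
  S[V,V] = ((1.6)·(1.6) + (-2.4)·(-2.4) + (1.6)·(1.6) + (1.6)·(1.6) + (-2.4)·(-2.4)) / 4 = 19.2/4 = 4.8

S is symmetric (S[j,i] = S[i,j]). Assembling:

S = [[3.7, 2.4],
 [2.4, 4.8]]


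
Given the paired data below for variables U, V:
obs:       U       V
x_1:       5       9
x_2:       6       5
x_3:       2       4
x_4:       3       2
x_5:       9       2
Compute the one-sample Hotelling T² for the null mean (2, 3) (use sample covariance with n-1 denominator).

Step 1 — sample mean vector:
  mean(U) = (5 + 6 + 2 + 3 + 9) / 5 = 25/5 = 5
  mean(V) = (9 + 5 + 4 + 2 + 2) / 5 = 22/5 = 4.4
  x̄ = (5, 4.4),  deviation x̄ - mu_0 = (5, 4.4) - (2, 3) = (3, 1.4).

Step 2 — sample covariance matrix, S[i,j] = (1/(n-1)) · Σ_k (x_{k,i} - mean_i) · (x_{k,j} - mean_j), divisor n-1 = 4:
  S[U,U] = ((0)·(0) + (1)·(1) + (-3)·(-3) + (-2)·(-2) + (4)·(4)) / 4 = 30/4 = 7.5
  S[U,V] = ((0)·(4.6) + (1)·(0.6) + (-3)·(-0.4) + (-2)·(-2.4) + (4)·(-2.4)) / 4 = -3/4 = -0.75
  S[V,V] = ((4.6)·(4.6) + (0.6)·(0.6) + (-0.4)·(-0.4) + (-2.4)·(-2.4) + (-2.4)·(-2.4)) / 4 = 33.2/4 = 8.3
  S = [[7.5, -0.75],
 [-0.75, 8.3]].

Step 3 — invert S. det(S) = 7.5·8.3 - (-0.75)² = 61.6875.
  S^{-1} = (1/det) · [[d, -b], [-b, a]] = [[0.1345, 0.0122],
 [0.0122, 0.1216]].

Step 4 — quadratic form (x̄ - mu_0)^T · S^{-1} · (x̄ - mu_0):
  S^{-1} · (x̄ - mu_0) = (0.4207, 0.2067),
  (x̄ - mu_0)^T · [...] = (3)·(0.4207) + (1.4)·(0.2067) = 1.5514.

Step 5 — scale by n: T² = 5 · 1.5514 = 7.7568.

T² ≈ 7.7568


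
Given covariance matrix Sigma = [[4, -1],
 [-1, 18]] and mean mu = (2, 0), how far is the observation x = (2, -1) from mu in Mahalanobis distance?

Step 1 — centre the observation: (x - mu) = (0, -1).

Step 2 — invert Sigma. det(Sigma) = 4·18 - (-1)² = 71.
  Sigma^{-1} = (1/det) · [[d, -b], [-b, a]] = [[0.2535, 0.0141],
 [0.0141, 0.0563]].

Step 3 — form the quadratic (x - mu)^T · Sigma^{-1} · (x - mu):
  Sigma^{-1} · (x - mu) = (-0.0141, -0.0563).
  (x - mu)^T · [Sigma^{-1} · (x - mu)] = (0)·(-0.0141) + (-1)·(-0.0563) = 0.0563.

Step 4 — take square root: d = √(0.0563) ≈ 0.2374.

d(x, mu) = √(0.0563) ≈ 0.2374


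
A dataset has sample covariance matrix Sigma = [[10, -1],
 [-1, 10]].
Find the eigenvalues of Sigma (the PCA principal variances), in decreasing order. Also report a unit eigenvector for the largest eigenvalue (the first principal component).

Step 1 — characteristic polynomial of 2×2 Sigma:
  det(Sigma - λI) = λ² - trace · λ + det = 0.
  trace = 10 + 10 = 20, det = 10·10 - (-1)² = 99.
Step 2 — discriminant:
  Δ = trace² - 4·det = 400 - 396 = 4.
Step 3 — eigenvalues:
  λ = (trace ± √Δ)/2 = (20 ± 2)/2,
  λ_1 = 11,  λ_2 = 9.

Step 4 — unit eigenvector for λ_1: solve (Sigma - λ_1 I)v = 0. First row:
  (10 - 11)·v_x + (-1)·v_y = 0, i.e. (-1)·v_x + (-1)·v_y = 0,
  so v ∝ (b, λ_1 - a) = (-1, 1); multiply by -1 so the first entry is positive: u = (1, -1).
  ||u|| = √((1)² + (-1)²) = √(2) ≈ 1.4142,
  v_1 = u/||u|| ≈ (0.7071, -0.7071) (||v_1|| = 1).

λ_1 = 11,  λ_2 = 9;  v_1 ≈ (0.7071, -0.7071)


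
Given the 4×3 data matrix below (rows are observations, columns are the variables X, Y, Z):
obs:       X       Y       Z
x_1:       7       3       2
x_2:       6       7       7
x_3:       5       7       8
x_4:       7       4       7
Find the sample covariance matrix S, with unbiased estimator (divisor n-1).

Step 1 — column means:
  mean(X) = (7 + 6 + 5 + 7) / 4 = 25/4 = 6.25
  mean(Y) = (3 + 7 + 7 + 4) / 4 = 21/4 = 5.25
  mean(Z) = (2 + 7 + 8 + 7) / 4 = 24/4 = 6

Step 2 — sample covariance S[i,j] = (1/(n-1)) · Σ_k (x_{k,i} - mean_i) · (x_{k,j} - mean_j), with n-1 = 3.
  S[X,X] = ((0.75)·(0.75) + (-0.25)·(-0.25) + (-1.25)·(-1.25) + (0.75)·(0.75)) / 3 = 2.75/3 = 0.9167
  S[X,Y] = ((0.75)·(-2.25) + (-0.25)·(1.75) + (-1.25)·(1.75) + (0.75)·(-1.25)) / 3 = -5.25/3 = -1.75
  S[X,Z] = ((0.75)·(-4) + (-0.25)·(1) + (-1.25)·(2) + (0.75)·(1)) / 3 = -5/3 = -1.6667
  S[Y,Y] = ((-2.25)·(-2.25) + (1.75)·(1.75) + (1.75)·(1.75) + (-1.25)·(-1.25)) / 3 = 12.75/3 = 4.25
  S[Y,Z] = ((-2.25)·(-4) + (1.75)·(1) + (1.75)·(2) + (-1.25)·(1)) / 3 = 13/3 = 4.3333
  S[Z,Z] = ((-4)·(-4) + (1)·(1) + (2)·(2) + (1)·(1)) / 3 = 22/3 = 7.3333

S is symmetric (S[j,i] = S[i,j]). Assembling:

S = [[0.9167, -1.75, -1.6667],
 [-1.75, 4.25, 4.3333],
 [-1.6667, 4.3333, 7.3333]]


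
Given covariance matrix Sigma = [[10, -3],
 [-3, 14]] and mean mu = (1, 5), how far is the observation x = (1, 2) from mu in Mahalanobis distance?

Step 1 — centre the observation: (x - mu) = (0, -3).

Step 2 — invert Sigma. det(Sigma) = 10·14 - (-3)² = 131.
  Sigma^{-1} = (1/det) · [[d, -b], [-b, a]] = [[0.1069, 0.0229],
 [0.0229, 0.0763]].

Step 3 — form the quadratic (x - mu)^T · Sigma^{-1} · (x - mu):
  Sigma^{-1} · (x - mu) = (-0.0687, -0.229).
  (x - mu)^T · [Sigma^{-1} · (x - mu)] = (0)·(-0.0687) + (-3)·(-0.229) = 0.687.

Step 4 — take square root: d = √(0.687) ≈ 0.8289.

d(x, mu) = √(0.687) ≈ 0.8289


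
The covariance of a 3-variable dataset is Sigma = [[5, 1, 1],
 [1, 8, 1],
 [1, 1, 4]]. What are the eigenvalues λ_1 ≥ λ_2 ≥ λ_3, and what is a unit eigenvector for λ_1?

Step 1 — characteristic polynomial p(λ) = det(λI - Sigma) = λ³ - tr·λ² + c_1·λ - det, where tr = trace, c_1 = sum of the principal 2×2 minors, det = det(Sigma):
  tr = 5 + 8 + 4 = 17,
  c_1 = (5·8 - (1)²) + (5·4 - (1)²) + (8·4 - (1)²) = 39 + 19 + 31 = 89,
  det = 5·(8·4 - (1)²) - (1)·((1)·4 - (1)·(1)) + (1)·((1)·(1) - 8·(1)) = 5·(31) - (1)·(3) + (1)·(-7) = 145.
  So p(λ) = λ³ - 17λ² + 89λ - 145.
Step 2 — look for an integer root (rational root theorem: any rational root is an integer divisor of 145). Testing λ = 5:
  p(5) = 125 - 425 + 445 - 145 = 0  ✓
  Dividing out (λ - 5): p(λ) = (λ - 5)(λ² - 12λ + 29).
Step 3 — remaining eigenvalues from the quadratic λ² - 12λ + 29 = 0:
  Δ = 12² - 4·29 = 144 - 116 = 28,  λ = (12 ± √28)/2 = (12 ± 5.2915)/2 ≈ 8.6458 or 3.3542.
  Sorted: λ_1 = 8.6458,  λ_2 = 5,  λ_3 = 3.3542  (check: sum = 17 = tr ✓).

Step 4 — unit eigenvector for λ_1 ≈ 8.6458: v spans the null space of (Sigma - λ_1 I), whose rows are
  r_1 = (-3.6458, 1, 1),  r_2 = (1, -0.6458, 1),  r_3 = (1, 1, -4.6458).
  v is orthogonal to every row, so take v ∝ r_1 × r_2 = ((1)·(1) - (1)·(-0.6458), (1)·(1) - (-3.6458)·(1), (-3.6458)·(-0.6458) - (1)·(1)) ≈ (1.6458, 4.6458, 1.3542).
  Let u = (1.6458, 4.6458, 1.3542).
  ||u|| = √((1.6458)² + (4.6458)² + (1.3542)²) = √(26.1255) ≈ 5.1113,  v_1 = u/||u|| ≈ (0.322, 0.9089, 0.265) (||v_1|| = 1).

λ_1 = 8.6458,  λ_2 = 5,  λ_3 = 3.3542;  v_1 ≈ (0.322, 0.9089, 0.265)


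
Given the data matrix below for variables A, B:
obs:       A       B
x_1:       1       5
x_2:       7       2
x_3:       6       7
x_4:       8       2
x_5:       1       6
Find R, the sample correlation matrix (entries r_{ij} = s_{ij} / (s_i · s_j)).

Step 1 — column means:
  mean(A) = (1 + 7 + 6 + 8 + 1) / 5 = 23/5 = 4.6
  mean(B) = (5 + 2 + 7 + 2 + 6) / 5 = 22/5 = 4.4

Step 2 — sample variances and covariances s[i,j] = (1/(n-1)) · Σ_k (x_{k,i} - mean_i) · (x_{k,j} - mean_j), with n-1 = 4:
  s[A,A] = ((-3.6)·(-3.6) + (2.4)·(2.4) + (1.4)·(1.4) + (3.4)·(3.4) + (-3.6)·(-3.6)) / 4 = 45.2/4 = 11.3
  s[A,B] = ((-3.6)·(0.6) + (2.4)·(-2.4) + (1.4)·(2.6) + (3.4)·(-2.4) + (-3.6)·(1.6)) / 4 = -18.2/4 = -4.55
  s[B,B] = ((0.6)·(0.6) + (-2.4)·(-2.4) + (2.6)·(2.6) + (-2.4)·(-2.4) + (1.6)·(1.6)) / 4 = 21.2/4 = 5.3
  Sample standard deviations s_i = √(s[i,i]):
  s(A) = √(11.3) = 3.3615
  s(B) = √(5.3) = 2.3022

Step 3 — r_{ij} = s_{ij} / (s_i · s_j):
  r[A,A] = 1 (diagonal).
  r[A,B] = -4.55 / (3.3615 · 2.3022) = -4.55 / 7.7389 = -0.5879
  r[B,B] = 1 (diagonal).

R is symmetric with unit diagonal. Assembling:

R = [[1, -0.5879],
 [-0.5879, 1]]


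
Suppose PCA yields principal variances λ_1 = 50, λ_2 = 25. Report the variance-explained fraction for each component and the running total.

Step 1 — total variance = trace(Sigma) = Σ λ_i = 50 + 25 = 75.

Step 2 — fraction explained by component i = λ_i / Σ λ:
  PC1: 50/75 = 0.6667
  PC2: 25/75 = 0.3333

Step 3 — cumulative fraction after k components = (λ_1 + ... + λ_k) / Σ λ:
  k = 1: 50/75 = 0.6667
  k = 2: (50 + 25)/75 = 75/75 = 1

Summary (fraction, with percent):

explained: PC1 0.6667 (66.67%), PC2 0.3333 (33.33%);  cumulative: 0.6667, 1


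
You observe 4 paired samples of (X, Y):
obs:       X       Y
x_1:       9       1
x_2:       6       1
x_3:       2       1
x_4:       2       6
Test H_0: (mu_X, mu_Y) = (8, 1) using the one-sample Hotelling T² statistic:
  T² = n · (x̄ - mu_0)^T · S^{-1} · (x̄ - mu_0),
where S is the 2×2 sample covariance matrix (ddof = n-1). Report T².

Step 1 — sample mean vector:
  mean(X) = (9 + 6 + 2 + 2) / 4 = 19/4 = 4.75
  mean(Y) = (1 + 1 + 1 + 6) / 4 = 9/4 = 2.25
  x̄ = (4.75, 2.25),  deviation x̄ - mu_0 = (4.75, 2.25) - (8, 1) = (-3.25, 1.25).

Step 2 — sample covariance matrix, S[i,j] = (1/(n-1)) · Σ_k (x_{k,i} - mean_i) · (x_{k,j} - mean_j), divisor n-1 = 3:
  S[X,X] = ((4.25)·(4.25) + (1.25)·(1.25) + (-2.75)·(-2.75) + (-2.75)·(-2.75)) / 3 = 34.75/3 = 11.5833
  S[X,Y] = ((4.25)·(-1.25) + (1.25)·(-1.25) + (-2.75)·(-1.25) + (-2.75)·(3.75)) / 3 = -13.75/3 = -4.5833
  S[Y,Y] = ((-1.25)·(-1.25) + (-1.25)·(-1.25) + (-1.25)·(-1.25) + (3.75)·(3.75)) / 3 = 18.75/3 = 6.25
  S = [[11.5833, -4.5833],
 [-4.5833, 6.25]].

Step 3 — invert S. det(S) = 11.5833·6.25 - (-4.5833)² = 51.3889.
  S^{-1} = (1/det) · [[d, -b], [-b, a]] = [[0.1216, 0.0892],
 [0.0892, 0.2254]].

Step 4 — quadratic form (x̄ - mu_0)^T · S^{-1} · (x̄ - mu_0):
  S^{-1} · (x̄ - mu_0) = (-0.2838, -0.0081),
  (x̄ - mu_0)^T · [...] = (-3.25)·(-0.2838) + (1.25)·(-0.0081) = 0.9122.

Step 5 — scale by n: T² = 4 · 0.9122 = 3.6486.

T² ≈ 3.6486
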